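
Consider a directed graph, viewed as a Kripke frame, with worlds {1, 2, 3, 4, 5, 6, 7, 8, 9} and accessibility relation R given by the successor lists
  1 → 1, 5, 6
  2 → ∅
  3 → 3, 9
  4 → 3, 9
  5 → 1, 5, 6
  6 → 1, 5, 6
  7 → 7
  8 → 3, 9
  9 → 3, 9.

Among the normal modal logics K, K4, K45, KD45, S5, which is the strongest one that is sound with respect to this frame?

K45

Transitive (axiom 4): yes — every two-step R-path is closed by a direct edge.
Euclidean (axiom 5): yes — any two successors of a common world are R-related.
Serial (axiom D): no — 2 has no R-successor.
Reflexive (axiom T): no — 2 is not related to itself.
So F validates K, K4, K45; KD45 would additionally require R to be serial. The strongest is K45.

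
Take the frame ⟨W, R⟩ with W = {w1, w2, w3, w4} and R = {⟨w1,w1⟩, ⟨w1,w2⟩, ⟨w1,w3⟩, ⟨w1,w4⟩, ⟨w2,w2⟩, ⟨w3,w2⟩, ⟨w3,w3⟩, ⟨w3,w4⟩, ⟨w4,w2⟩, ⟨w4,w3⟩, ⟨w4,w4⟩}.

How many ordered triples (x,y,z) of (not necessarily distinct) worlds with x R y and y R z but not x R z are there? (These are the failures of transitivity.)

R is transitive; there are no such tuples.

0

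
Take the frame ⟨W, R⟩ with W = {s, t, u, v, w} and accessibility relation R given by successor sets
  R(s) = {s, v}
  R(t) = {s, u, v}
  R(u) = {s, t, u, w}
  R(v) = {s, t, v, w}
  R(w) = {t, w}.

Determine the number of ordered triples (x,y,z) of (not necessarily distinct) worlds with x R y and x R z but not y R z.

18

Enumerating: (t,s,u), (t,u,v), (t,v,u), (u,s,t), (u,s,u), (u,s,w), (u,t,t), (u,t,w), (u,w,s), (u,w,u), (v,s,t), (v,s,w), (v,t,t), (v,t,w), (v,w,s), (v,w,v), (w,t,t), (w,t,w).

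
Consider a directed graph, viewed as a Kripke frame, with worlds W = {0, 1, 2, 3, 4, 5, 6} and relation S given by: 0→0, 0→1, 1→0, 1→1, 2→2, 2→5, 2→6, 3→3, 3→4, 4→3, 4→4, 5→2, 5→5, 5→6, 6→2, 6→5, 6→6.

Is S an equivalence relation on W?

Yes

Reflexive: yes — every world is S-related to itself.
Symmetric: yes — every pair in S has its reverse in S.
Transitive: yes — every two-step S-path is closed by a direct edge.
So S is an equivalence relation.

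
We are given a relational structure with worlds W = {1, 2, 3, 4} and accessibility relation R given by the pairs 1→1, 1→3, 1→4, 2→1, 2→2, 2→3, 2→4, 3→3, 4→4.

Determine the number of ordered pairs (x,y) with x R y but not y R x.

Enumerating: (1,3), (1,4), (2,1), (2,3), (2,4).

5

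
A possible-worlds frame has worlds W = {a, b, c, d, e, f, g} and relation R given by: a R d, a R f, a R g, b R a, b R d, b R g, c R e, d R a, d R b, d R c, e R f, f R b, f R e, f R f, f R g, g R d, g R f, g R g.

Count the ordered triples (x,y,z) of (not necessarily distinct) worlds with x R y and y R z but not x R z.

27

Enumerating: (a,d,a), (a,d,b), (a,d,c), (a,f,b), (a,f,e), (b,a,f), (b,d,b), (b,d,c), (b,g,f), (c,e,f), (d,a,d), (d,a,f), … and 15 more.
Total: 27.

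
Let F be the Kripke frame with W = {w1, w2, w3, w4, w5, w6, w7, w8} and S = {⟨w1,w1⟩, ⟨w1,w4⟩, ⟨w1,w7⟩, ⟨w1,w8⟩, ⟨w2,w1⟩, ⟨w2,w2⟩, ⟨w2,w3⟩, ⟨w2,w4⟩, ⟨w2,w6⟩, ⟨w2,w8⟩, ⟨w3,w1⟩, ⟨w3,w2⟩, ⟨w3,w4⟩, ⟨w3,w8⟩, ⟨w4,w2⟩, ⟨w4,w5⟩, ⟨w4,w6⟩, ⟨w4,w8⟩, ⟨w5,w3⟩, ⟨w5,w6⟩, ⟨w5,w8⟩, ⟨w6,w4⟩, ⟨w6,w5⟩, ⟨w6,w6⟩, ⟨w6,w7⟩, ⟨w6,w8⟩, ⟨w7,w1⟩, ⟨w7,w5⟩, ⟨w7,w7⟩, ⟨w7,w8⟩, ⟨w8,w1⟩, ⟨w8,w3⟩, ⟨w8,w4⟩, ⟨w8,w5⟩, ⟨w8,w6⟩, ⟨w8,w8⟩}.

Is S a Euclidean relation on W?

No

Euclidean: no — w1 S w4 and w1 S w7, but not w4 S w7.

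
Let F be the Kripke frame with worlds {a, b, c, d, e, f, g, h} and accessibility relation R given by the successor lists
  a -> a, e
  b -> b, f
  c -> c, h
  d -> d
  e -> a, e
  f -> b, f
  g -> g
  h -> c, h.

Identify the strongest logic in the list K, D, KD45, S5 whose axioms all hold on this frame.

Serial (axiom D): yes — every world has a successor (e.g. a R a).
Euclidean (axiom 5): yes — any two successors of a common world are R-related.
Transitive (axiom 4): yes — every two-step R-path is closed by a direct edge.
Reflexive (axiom T): yes — every world is R-related to itself.
So F validates K, D, KD45, S5. The strongest is S5.

S5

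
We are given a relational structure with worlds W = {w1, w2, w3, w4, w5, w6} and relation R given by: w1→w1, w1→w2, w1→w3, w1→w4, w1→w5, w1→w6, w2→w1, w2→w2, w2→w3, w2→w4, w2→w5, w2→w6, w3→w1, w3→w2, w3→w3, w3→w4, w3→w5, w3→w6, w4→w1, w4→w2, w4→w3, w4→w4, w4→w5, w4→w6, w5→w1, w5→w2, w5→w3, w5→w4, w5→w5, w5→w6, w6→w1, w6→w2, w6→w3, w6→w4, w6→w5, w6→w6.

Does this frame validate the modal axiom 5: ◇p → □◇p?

Yes

By correspondence theory, 5 is valid on a frame iff R is Euclidean.
Euclidean: yes — any two successors of a common world are R-related.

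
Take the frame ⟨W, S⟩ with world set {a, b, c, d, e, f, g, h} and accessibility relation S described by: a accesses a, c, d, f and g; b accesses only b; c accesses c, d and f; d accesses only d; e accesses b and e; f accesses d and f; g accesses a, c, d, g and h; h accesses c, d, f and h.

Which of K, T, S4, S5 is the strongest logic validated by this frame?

Reflexive (axiom T): yes — every world is S-related to itself.
Transitive (axiom 4): no — a S g and g S h, but not a S h.
Euclidean (axiom 5): no — a S c and a S g, but not c S g.
So F validates K, T; S4 would additionally require S to be transitive. The strongest is T.

T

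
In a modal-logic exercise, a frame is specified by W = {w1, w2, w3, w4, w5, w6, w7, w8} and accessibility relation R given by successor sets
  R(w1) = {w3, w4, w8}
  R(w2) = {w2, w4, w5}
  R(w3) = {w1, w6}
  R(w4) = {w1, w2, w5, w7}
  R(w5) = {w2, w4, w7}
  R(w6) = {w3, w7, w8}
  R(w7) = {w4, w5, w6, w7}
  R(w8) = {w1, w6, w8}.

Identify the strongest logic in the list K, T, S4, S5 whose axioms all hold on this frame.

K

Reflexive (axiom T): no — w1 is not related to itself.
Transitive (axiom 4): no — w1 R w3 and w3 R w6, but not w1 R w6.
Euclidean (axiom 5): no — w1 R w3 and w1 R w4, but not w3 R w4.
So F validates K; T would additionally require R to be reflexive. The strongest is K.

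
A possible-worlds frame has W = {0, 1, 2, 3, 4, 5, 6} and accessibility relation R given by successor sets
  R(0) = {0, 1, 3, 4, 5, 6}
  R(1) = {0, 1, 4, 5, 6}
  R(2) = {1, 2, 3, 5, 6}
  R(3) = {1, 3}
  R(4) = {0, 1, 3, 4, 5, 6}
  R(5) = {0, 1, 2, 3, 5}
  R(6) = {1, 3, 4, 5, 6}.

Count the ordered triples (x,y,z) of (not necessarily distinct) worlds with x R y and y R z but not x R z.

Enumerating: (0,5,2), (1,0,3), (1,4,3), (1,5,2), (1,5,3), (1,6,3), (2,1,0), (2,1,4), (2,5,0), (2,6,4), (3,1,0), (3,1,4), … and 12 more.
Total: 24.

24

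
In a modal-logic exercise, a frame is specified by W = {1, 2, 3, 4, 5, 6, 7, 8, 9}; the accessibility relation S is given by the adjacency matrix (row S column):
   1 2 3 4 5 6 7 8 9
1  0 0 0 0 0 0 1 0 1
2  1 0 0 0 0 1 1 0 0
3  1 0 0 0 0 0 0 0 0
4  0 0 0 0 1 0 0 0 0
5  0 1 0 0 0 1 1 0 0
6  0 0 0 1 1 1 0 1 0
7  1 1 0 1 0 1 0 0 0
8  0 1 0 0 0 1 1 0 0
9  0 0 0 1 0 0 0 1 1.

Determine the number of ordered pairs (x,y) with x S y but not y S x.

Enumerating: (1,9), (2,1), (2,6), (3,1), (4,5), (5,2), (5,7), (6,4), (7,4), (7,6), (8,2), (8,7), (9,4), (9,8).

14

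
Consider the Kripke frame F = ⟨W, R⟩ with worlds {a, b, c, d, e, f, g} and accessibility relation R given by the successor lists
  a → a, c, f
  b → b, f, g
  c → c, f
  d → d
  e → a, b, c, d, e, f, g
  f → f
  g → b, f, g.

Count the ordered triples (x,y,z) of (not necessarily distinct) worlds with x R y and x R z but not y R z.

Enumerating: (a,c,a), (a,f,a), (a,f,c), (b,f,b), (b,f,g), (c,f,c), (e,a,b), (e,a,d), (e,a,e), (e,a,g), (e,b,a), (e,b,c), … and 25 more.
Total: 37.

37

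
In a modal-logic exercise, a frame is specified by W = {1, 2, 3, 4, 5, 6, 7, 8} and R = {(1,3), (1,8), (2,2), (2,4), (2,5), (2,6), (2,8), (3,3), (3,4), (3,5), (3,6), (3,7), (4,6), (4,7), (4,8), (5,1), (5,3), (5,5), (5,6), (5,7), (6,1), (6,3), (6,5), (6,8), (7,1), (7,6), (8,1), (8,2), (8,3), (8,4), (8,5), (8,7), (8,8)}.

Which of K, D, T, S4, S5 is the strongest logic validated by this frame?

D

Serial (axiom D): yes — every world has a successor (e.g. 1 R 3).
Reflexive (axiom T): no — 1 is not related to itself.
Transitive (axiom 4): no — 1 R 3 and 3 R 4, but not 1 R 4.
Euclidean (axiom 5): no — 1 R 3 and 1 R 8, but not 3 R 8.
So F validates K, D; T would additionally require R to be reflexive. The strongest is D.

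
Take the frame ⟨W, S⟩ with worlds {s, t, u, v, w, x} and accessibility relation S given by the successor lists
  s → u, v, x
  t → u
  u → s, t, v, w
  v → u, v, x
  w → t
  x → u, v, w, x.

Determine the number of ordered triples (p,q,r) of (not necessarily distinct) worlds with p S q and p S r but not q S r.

26

Enumerating: (s,u,u), (s,u,x), (t,u,u), (u,s,s), (u,s,t), (u,s,w), (u,t,s), (u,t,t), (u,t,v), (u,t,w), (u,v,s), (u,v,t), … and 14 more.
Total: 26.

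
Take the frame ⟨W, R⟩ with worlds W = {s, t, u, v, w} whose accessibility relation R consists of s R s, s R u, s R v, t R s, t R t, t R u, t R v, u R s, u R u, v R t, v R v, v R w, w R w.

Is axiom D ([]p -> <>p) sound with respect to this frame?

The schema D characterises exactly the serial frames.
Serial: yes — every world has a successor (e.g. s R s).

Yes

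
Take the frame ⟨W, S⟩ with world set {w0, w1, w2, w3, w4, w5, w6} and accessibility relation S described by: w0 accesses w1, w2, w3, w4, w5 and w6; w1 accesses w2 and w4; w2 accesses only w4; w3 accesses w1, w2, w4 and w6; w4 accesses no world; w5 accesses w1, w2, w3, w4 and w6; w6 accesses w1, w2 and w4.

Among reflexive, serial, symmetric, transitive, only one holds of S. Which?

Reflexive: no — w0 is not related to itself.
Serial: no — w4 has no S-successor.
Symmetric: no — w0 S w1 but not w1 S w0.
Transitive: yes — every two-step S-path is closed by a direct edge.
Only transitive holds.

transitive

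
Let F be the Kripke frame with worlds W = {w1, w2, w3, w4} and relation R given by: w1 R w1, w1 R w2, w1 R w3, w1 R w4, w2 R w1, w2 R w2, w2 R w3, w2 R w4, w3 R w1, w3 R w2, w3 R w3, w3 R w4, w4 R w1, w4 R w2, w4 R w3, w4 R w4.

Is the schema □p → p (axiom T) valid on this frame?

Axiom T corresponds to the accessibility relation being reflexive.
Reflexive: yes — every world is R-related to itself.

Yes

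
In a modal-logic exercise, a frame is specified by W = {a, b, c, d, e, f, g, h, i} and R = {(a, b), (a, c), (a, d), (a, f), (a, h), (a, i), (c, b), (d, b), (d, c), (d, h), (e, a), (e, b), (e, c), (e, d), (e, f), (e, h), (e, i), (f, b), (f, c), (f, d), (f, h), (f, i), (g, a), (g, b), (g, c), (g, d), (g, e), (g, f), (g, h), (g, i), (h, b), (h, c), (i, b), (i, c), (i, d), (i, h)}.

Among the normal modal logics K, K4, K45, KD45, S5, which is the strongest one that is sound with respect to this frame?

K4

Transitive (axiom 4): yes — every two-step R-path is closed by a direct edge.
Euclidean (axiom 5): no — a R b and a R c, but not b R c.
Serial (axiom D): no — b has no R-successor.
Reflexive (axiom T): no — a is not related to itself.
So F validates K, K4; K45 would additionally require R to be Euclidean. The strongest is K4.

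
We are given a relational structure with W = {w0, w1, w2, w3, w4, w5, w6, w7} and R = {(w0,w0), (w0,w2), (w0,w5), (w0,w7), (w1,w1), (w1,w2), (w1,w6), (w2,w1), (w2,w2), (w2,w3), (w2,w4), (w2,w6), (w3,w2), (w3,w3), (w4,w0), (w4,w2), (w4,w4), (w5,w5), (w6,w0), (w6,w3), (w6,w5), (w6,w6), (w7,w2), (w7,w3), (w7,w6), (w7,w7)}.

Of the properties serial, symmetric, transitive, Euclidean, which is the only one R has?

serial

Serial: yes — every world has a successor (e.g. w0 R w0).
Symmetric: no — w0 R w2 but not w2 R w0.
Transitive: no — w0 R w2 and w2 R w1, but not w0 R w1.
Euclidean: no — w0 R w2 and w0 R w5, but not w2 R w5.
Only serial holds.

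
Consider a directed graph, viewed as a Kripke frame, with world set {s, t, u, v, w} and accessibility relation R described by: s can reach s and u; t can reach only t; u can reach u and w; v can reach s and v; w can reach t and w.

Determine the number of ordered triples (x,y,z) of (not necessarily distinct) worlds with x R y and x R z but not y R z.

4

Enumerating: (s,u,s), (u,w,u), (v,s,v), (w,t,w).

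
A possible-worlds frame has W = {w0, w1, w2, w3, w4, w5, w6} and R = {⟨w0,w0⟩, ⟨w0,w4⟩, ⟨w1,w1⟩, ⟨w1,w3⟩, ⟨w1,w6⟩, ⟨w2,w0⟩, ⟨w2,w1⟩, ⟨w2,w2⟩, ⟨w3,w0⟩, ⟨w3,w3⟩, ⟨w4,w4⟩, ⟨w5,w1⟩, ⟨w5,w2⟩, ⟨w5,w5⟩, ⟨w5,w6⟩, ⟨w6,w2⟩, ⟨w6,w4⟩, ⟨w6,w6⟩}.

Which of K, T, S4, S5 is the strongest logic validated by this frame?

T

Reflexive (axiom T): yes — every world is R-related to itself.
Transitive (axiom 4): no — w1 R w3 and w3 R w0, but not w1 R w0.
Euclidean (axiom 5): no — w1 R w3 and w1 R w6, but not w3 R w6.
So F validates K, T; S4 would additionally require R to be transitive. The strongest is T.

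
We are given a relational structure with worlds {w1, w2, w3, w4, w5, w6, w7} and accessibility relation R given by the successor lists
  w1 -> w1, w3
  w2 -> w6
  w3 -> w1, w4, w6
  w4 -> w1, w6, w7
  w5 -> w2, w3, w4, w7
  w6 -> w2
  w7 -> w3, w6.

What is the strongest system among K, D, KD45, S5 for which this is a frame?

D

Serial (axiom D): yes — every world has a successor (e.g. w1 R w1).
Euclidean (axiom 5): no — w3 R w1 and w3 R w4, but not w1 R w4.
Transitive (axiom 4): no — w1 R w3 and w3 R w4, but not w1 R w4.
Reflexive (axiom T): no — w2 is not related to itself.
So F validates K, D; KD45 would additionally require R to be Euclidean and transitive. The strongest is D.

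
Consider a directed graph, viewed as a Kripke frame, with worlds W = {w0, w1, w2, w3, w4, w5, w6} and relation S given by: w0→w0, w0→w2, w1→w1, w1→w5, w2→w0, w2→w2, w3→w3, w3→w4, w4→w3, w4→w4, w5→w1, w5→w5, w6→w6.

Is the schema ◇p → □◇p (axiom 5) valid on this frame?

Yes

Axiom 5 corresponds to the accessibility relation being Euclidean.
Euclidean: yes — any two successors of a common world are S-related.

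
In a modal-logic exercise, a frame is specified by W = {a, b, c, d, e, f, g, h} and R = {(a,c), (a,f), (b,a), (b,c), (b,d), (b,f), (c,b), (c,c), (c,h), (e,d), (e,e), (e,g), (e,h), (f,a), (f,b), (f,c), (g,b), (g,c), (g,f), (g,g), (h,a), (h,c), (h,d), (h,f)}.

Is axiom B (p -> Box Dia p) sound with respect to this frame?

No

The schema B characterises exactly the symmetric frames.
Symmetric: no — a R c but not c R a.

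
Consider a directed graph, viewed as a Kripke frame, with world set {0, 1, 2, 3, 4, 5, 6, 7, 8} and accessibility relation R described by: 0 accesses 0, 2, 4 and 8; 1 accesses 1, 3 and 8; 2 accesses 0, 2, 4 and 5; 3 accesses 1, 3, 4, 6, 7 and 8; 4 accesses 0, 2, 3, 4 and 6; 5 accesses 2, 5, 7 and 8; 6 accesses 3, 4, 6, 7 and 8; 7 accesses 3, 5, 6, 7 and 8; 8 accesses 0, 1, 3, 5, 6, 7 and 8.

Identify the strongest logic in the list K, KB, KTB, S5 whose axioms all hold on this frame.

KTB

Symmetric (axiom B): yes — every pair in R has its reverse in R.
Reflexive (axiom T): yes — every world is R-related to itself.
Euclidean (axiom 5): no — 0 R 2 and 0 R 8, but not 2 R 8.
So F validates K, KB, KTB; S5 would additionally require R to be Euclidean. The strongest is KTB.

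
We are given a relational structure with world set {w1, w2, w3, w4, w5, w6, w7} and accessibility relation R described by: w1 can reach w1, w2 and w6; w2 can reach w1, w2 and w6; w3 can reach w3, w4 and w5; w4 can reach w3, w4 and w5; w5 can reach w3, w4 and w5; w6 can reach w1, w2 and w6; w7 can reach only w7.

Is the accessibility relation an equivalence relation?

Reflexive: yes — every world is R-related to itself.
Symmetric: yes — every pair in R has its reverse in R.
Transitive: yes — every two-step R-path is closed by a direct edge.
So R is an equivalence relation.

Yes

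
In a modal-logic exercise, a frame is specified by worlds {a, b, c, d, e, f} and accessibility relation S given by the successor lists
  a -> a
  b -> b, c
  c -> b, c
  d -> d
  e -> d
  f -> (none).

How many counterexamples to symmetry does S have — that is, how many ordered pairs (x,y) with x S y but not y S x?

1

Enumerating: (e,d).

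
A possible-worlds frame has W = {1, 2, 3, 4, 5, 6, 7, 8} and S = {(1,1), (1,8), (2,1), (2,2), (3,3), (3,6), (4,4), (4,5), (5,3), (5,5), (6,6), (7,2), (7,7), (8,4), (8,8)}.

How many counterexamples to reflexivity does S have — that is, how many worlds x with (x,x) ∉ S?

0

S is reflexive; there are no such worlds.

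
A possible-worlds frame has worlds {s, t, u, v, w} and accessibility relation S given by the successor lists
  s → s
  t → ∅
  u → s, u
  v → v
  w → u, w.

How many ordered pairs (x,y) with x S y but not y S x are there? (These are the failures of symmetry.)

Enumerating: (u,s), (w,u).

2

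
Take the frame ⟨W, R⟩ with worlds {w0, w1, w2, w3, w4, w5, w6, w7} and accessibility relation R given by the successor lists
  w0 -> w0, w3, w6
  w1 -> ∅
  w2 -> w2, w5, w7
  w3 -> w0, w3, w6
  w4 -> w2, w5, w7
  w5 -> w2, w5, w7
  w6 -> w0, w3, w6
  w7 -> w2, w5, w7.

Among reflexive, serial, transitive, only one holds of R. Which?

Reflexive: no — w1 is not related to itself.
Serial: no — w1 has no R-successor.
Transitive: yes — every two-step R-path is closed by a direct edge.
Only transitive holds.

transitive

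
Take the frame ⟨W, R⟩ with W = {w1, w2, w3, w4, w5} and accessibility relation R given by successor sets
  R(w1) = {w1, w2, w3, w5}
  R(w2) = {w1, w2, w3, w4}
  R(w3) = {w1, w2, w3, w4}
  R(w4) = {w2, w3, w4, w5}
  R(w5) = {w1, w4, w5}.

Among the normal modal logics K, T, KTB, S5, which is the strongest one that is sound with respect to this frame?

Reflexive (axiom T): yes — every world is R-related to itself.
Symmetric (axiom B): yes — every pair in R has its reverse in R.
Euclidean (axiom 5): no — w1 R w2 and w1 R w5, but not w2 R w5.
So F validates K, T, KTB; S5 would additionally require R to be Euclidean. The strongest is KTB.

KTB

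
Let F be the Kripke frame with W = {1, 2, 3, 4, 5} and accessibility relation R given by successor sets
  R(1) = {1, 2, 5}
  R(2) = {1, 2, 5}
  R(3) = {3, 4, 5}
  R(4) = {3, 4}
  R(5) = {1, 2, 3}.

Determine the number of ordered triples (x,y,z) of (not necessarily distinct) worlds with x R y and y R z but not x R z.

9

Enumerating: (1,5,3), (2,5,3), (3,5,1), (3,5,2), (4,3,5), (5,1,5), (5,2,5), (5,3,4), (5,3,5).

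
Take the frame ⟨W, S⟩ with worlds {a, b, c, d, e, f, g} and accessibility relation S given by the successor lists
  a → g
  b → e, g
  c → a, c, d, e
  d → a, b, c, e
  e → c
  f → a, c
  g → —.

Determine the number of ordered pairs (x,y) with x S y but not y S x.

9

Enumerating: (a,g), (b,e), (b,g), (c,a), (d,a), (d,b), (d,e), (f,a), (f,c).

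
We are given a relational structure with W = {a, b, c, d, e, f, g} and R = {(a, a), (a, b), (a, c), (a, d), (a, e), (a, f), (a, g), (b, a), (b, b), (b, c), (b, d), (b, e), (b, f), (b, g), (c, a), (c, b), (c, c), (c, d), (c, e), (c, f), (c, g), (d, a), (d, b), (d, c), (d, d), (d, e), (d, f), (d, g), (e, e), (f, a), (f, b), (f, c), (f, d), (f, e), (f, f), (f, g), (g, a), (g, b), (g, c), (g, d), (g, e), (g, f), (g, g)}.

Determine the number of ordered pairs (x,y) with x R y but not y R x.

6

Enumerating: (a,e), (b,e), (c,e), (d,e), (f,e), (g,e).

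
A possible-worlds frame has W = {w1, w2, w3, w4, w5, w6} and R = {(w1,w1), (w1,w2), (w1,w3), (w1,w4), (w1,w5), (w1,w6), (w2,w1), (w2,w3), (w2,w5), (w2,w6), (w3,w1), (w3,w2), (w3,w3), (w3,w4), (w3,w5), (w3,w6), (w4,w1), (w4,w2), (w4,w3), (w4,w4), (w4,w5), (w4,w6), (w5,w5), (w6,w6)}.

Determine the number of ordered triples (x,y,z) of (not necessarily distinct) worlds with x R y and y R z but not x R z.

Enumerating: (w2,w1,w2), (w2,w1,w4), (w2,w3,w2), (w2,w3,w4).

4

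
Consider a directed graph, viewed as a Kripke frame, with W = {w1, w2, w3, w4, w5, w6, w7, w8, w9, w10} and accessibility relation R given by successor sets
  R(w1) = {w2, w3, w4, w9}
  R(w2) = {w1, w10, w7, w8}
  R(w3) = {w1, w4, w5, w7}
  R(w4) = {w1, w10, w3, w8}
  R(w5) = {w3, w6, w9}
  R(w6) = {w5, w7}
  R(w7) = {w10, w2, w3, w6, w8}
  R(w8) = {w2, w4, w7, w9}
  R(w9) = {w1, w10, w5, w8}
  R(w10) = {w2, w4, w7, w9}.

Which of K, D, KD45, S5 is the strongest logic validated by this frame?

Serial (axiom D): yes — every world has a successor (e.g. w1 R w2).
Euclidean (axiom 5): no — w1 R w2 and w1 R w3, but not w2 R w3.
Transitive (axiom 4): no — w1 R w2 and w2 R w10, but not w1 R w10.
Reflexive (axiom T): no — w1 is not related to itself.
So F validates K, D; KD45 would additionally require R to be Euclidean and transitive. The strongest is D.

D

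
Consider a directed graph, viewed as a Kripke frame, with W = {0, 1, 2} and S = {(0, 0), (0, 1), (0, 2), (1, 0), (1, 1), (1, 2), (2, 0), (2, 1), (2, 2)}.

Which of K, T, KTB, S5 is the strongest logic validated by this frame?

S5

Reflexive (axiom T): yes — every world is S-related to itself.
Symmetric (axiom B): yes — every pair in S has its reverse in S.
Euclidean (axiom 5): yes — any two successors of a common world are S-related.
So F validates K, T, KTB, S5. The strongest is S5.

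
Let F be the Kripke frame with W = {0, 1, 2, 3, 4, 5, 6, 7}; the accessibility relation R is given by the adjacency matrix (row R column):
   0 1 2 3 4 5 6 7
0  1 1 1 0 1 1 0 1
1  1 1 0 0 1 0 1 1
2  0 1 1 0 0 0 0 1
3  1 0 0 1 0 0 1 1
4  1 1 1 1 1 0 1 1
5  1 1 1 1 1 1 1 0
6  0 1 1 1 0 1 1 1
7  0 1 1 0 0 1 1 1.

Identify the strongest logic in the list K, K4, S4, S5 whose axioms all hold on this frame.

Transitive (axiom 4): no — 0 R 1 and 1 R 6, but not 0 R 6.
Reflexive (axiom T): yes — every world is R-related to itself.
Euclidean (axiom 5): no — 0 R 1 and 0 R 2, but not 1 R 2.
So F validates K; K4 would additionally require R to be transitive. The strongest is K.

K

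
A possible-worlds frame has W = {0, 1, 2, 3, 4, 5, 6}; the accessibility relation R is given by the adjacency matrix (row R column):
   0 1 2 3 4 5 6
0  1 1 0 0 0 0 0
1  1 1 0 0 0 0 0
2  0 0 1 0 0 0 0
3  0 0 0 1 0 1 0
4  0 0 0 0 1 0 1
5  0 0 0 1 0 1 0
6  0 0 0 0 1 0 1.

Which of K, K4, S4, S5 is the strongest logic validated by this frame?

S5

Transitive (axiom 4): yes — every two-step R-path is closed by a direct edge.
Reflexive (axiom T): yes — every world is R-related to itself.
Euclidean (axiom 5): yes — any two successors of a common world are R-related.
So F validates K, K4, S4, S5. The strongest is S5.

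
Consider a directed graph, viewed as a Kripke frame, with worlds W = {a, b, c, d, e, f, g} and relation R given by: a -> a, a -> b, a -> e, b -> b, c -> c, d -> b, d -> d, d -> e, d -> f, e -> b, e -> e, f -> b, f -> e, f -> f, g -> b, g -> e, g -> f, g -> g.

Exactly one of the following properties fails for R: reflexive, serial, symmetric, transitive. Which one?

Reflexive: yes — every world is R-related to itself.
Serial: yes — every world has a successor (e.g. a R a).
Symmetric: no — a R b but not b R a.
Transitive: yes — every two-step R-path is closed by a direct edge.
Only symmetric fails.

symmetric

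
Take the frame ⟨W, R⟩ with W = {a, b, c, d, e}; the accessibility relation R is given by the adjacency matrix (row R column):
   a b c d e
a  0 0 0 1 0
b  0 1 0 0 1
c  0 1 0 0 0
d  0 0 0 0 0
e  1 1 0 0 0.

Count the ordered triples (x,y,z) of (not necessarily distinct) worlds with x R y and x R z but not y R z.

5

Enumerating: (a,d,d), (b,e,e), (e,a,a), (e,a,b), (e,b,a).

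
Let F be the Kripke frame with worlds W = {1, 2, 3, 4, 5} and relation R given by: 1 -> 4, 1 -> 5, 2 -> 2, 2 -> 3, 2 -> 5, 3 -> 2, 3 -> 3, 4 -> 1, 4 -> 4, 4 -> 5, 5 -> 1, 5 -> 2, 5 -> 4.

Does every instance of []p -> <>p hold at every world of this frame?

The schema D characterises exactly the serial frames.
Serial: yes — every world has a successor (e.g. 1 R 4).

Yes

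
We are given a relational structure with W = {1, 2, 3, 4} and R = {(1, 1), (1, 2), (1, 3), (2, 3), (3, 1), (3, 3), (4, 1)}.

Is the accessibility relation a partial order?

No

Reflexive: no — 2 is not related to itself.
Transitive: no — 2 R 3 and 3 R 1, but not 2 R 1.
Antisymmetric: no — 1 R 3 and 3 R 1 with 1 ≠ 3.
So R is not a partial order.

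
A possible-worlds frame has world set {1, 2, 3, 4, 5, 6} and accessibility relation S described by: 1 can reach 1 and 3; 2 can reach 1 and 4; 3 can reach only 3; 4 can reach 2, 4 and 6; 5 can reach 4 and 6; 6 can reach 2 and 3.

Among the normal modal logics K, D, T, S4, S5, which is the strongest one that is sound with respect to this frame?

D

Serial (axiom D): yes — every world has a successor (e.g. 1 S 1).
Reflexive (axiom T): no — 2 is not related to itself.
Transitive (axiom 4): no — 2 S 1 and 1 S 3, but not 2 S 3.
Euclidean (axiom 5): no — 2 S 1 and 2 S 4, but not 1 S 4.
So F validates K, D; T would additionally require S to be reflexive. The strongest is D.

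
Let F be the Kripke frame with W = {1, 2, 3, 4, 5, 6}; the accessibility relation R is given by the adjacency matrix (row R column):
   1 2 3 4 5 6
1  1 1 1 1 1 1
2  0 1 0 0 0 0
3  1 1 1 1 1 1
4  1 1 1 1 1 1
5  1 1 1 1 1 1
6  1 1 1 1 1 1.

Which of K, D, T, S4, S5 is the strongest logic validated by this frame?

S4

Serial (axiom D): yes — every world has a successor (e.g. 1 R 1).
Reflexive (axiom T): yes — every world is R-related to itself.
Transitive (axiom 4): yes — every two-step R-path is closed by a direct edge.
Euclidean (axiom 5): no — 1 R 2 and 1 R 3, but not 2 R 3.
So F validates K, D, T, S4; S5 would additionally require R to be Euclidean. The strongest is S4.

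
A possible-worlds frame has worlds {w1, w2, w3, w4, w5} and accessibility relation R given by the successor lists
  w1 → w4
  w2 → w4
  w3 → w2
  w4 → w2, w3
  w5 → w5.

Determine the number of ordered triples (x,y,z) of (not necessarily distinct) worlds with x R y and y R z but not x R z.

6

Enumerating: (w1,w4,w2), (w1,w4,w3), (w2,w4,w2), (w2,w4,w3), (w3,w2,w4), (w4,w2,w4).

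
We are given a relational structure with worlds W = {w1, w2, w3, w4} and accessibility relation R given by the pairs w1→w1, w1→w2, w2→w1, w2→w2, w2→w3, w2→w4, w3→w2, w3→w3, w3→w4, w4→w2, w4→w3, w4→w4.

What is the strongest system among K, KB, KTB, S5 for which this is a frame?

KTB

Symmetric (axiom B): yes — every pair in R has its reverse in R.
Reflexive (axiom T): yes — every world is R-related to itself.
Euclidean (axiom 5): no — w2 R w1 and w2 R w3, but not w1 R w3.
So F validates K, KB, KTB; S5 would additionally require R to be Euclidean. The strongest is KTB.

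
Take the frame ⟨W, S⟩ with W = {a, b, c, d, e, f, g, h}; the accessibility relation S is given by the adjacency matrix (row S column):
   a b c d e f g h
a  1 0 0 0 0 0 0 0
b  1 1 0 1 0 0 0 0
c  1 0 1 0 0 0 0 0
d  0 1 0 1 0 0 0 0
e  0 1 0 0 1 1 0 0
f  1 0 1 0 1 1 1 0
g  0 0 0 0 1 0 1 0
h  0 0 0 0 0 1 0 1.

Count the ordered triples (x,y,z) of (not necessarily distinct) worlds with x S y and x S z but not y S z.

22

Enumerating: (b,a,b), (b,a,d), (b,d,a), (c,a,c), (e,b,e), (e,b,f), (e,f,b), (f,a,c), (f,a,e), (f,a,f), (f,a,g), (f,c,e), … and 10 more.
Total: 22.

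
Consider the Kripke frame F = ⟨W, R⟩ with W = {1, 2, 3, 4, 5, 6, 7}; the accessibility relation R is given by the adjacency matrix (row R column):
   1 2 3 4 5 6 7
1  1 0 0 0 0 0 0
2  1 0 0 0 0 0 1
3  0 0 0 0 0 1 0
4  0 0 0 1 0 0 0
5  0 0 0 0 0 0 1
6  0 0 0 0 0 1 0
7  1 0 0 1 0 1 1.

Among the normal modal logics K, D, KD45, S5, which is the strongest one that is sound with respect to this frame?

D

Serial (axiom D): yes — every world has a successor (e.g. 1 R 1).
Euclidean (axiom 5): no — 2 R 1 and 2 R 7, but not 1 R 7.
Transitive (axiom 4): no — 2 R 7 and 7 R 4, but not 2 R 4.
Reflexive (axiom T): no — 2 is not related to itself.
So F validates K, D; KD45 would additionally require R to be Euclidean and transitive. The strongest is D.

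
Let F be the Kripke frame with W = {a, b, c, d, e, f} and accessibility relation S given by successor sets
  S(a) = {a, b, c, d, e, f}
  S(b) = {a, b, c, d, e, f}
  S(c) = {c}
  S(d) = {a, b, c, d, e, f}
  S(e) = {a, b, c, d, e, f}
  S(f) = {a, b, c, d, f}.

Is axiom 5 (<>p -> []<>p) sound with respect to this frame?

No

Axiom 5 corresponds to the accessibility relation being Euclidean.
Euclidean: no — a S c and a S b, but not c S b.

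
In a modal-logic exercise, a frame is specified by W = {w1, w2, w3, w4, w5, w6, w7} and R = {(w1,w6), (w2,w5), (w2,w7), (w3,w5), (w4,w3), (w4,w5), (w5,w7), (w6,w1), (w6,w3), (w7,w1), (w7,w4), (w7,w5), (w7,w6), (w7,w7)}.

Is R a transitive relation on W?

No

Transitive: no — w1 R w6 and w6 R w3, but not w1 R w3.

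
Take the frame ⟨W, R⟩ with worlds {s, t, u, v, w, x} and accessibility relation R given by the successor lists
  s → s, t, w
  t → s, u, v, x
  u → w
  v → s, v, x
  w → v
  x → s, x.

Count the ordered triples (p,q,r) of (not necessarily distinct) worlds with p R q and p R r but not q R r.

Enumerating: (s,t,t), (s,t,w), (s,w,s), (s,w,t), (s,w,w), (t,s,u), (t,s,v), (t,s,x), (t,u,s), (t,u,u), (t,u,v), (t,u,x), … and 8 more.
Total: 20.

20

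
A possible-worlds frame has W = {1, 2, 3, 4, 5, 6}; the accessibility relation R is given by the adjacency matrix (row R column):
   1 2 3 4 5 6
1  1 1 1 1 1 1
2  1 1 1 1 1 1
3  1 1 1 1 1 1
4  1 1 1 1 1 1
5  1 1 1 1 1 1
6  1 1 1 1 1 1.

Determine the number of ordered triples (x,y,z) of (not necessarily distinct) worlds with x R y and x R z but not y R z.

0

R is Euclidean; there are no such tuples.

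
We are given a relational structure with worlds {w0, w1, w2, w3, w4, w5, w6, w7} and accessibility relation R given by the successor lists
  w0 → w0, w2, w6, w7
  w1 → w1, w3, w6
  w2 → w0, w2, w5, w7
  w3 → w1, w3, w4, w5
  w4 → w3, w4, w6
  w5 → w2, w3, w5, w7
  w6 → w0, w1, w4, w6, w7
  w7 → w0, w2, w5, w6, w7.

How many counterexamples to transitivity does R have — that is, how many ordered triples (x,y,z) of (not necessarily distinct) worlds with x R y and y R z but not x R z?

34

Enumerating: (w0,w2,w5), (w0,w6,w1), (w0,w6,w4), (w0,w7,w5), (w1,w3,w4), (w1,w3,w5), (w1,w6,w0), (w1,w6,w4), (w1,w6,w7), (w2,w0,w6), (w2,w5,w3), (w2,w7,w6), … and 22 more.
Total: 34.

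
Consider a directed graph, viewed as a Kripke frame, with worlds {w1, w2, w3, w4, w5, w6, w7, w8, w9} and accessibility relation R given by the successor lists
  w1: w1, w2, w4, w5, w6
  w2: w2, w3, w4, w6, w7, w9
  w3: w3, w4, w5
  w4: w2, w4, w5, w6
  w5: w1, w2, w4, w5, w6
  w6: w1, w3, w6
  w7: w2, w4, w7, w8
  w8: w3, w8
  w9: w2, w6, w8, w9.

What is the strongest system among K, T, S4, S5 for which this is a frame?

T

Reflexive (axiom T): yes — every world is R-related to itself.
Transitive (axiom 4): no — w1 R w2 and w2 R w3, but not w1 R w3.
Euclidean (axiom 5): no — w1 R w2 and w1 R w5, but not w2 R w5.
So F validates K, T; S4 would additionally require R to be transitive. The strongest is T.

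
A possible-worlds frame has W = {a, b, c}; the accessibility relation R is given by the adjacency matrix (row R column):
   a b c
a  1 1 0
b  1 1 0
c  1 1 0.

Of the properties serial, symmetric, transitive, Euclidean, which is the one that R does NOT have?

Serial: yes — every world has a successor (e.g. a R a).
Symmetric: no — c R a but not a R c.
Transitive: yes — every two-step R-path is closed by a direct edge.
Euclidean: yes — any two successors of a common world are R-related.
Only symmetric fails.

symmetric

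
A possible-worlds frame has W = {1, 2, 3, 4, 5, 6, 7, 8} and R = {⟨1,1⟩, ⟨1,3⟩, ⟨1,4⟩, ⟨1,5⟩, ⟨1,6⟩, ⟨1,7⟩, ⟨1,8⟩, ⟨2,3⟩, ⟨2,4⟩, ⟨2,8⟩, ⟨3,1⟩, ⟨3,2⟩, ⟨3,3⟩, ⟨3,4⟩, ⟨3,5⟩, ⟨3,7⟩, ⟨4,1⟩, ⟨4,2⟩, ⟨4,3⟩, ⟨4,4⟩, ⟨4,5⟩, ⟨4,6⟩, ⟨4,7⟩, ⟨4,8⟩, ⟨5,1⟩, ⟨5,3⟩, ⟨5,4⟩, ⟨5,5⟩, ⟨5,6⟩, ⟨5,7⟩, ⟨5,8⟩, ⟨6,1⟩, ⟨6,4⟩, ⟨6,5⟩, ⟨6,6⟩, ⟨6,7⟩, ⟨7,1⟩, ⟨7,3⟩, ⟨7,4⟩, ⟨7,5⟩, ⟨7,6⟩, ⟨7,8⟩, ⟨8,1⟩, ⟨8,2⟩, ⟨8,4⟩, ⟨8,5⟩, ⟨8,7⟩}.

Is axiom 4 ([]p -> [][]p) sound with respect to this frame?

No

The schema 4 characterises exactly the transitive frames.
Transitive: no — 1 R 3 and 3 R 2, but not 1 R 2.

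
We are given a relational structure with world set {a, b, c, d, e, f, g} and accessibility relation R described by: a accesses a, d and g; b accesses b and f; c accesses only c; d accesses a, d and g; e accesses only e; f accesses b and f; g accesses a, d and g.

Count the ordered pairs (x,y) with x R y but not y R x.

R is symmetric; there are no such tuples.

0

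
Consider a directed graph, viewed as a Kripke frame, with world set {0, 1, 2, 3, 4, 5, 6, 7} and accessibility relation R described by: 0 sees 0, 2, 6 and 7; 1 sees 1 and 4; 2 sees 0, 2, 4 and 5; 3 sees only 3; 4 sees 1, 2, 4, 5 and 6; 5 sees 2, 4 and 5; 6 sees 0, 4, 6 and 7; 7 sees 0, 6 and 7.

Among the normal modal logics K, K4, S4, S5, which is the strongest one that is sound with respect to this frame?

Transitive (axiom 4): no — 0 R 2 and 2 R 4, but not 0 R 4.
Reflexive (axiom T): yes — every world is R-related to itself.
Euclidean (axiom 5): no — 0 R 2 and 0 R 6, but not 2 R 6.
So F validates K; K4 would additionally require R to be transitive. The strongest is K.

K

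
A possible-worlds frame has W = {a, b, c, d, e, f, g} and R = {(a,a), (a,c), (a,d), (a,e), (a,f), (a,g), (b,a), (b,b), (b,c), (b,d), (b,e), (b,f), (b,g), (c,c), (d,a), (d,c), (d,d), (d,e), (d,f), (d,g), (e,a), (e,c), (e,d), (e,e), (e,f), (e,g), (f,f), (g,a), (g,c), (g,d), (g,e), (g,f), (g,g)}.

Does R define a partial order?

No

Reflexive: yes — every world is R-related to itself.
Transitive: yes — every two-step R-path is closed by a direct edge.
Antisymmetric: no — a R d and d R a with a ≠ d.
So R is not a partial order.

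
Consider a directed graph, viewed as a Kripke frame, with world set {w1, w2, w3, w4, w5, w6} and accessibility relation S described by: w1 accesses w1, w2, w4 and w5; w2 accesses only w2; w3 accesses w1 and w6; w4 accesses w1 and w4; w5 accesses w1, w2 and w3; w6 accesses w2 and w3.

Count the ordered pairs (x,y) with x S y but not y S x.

5

Enumerating: (w1,w2), (w3,w1), (w5,w2), (w5,w3), (w6,w2).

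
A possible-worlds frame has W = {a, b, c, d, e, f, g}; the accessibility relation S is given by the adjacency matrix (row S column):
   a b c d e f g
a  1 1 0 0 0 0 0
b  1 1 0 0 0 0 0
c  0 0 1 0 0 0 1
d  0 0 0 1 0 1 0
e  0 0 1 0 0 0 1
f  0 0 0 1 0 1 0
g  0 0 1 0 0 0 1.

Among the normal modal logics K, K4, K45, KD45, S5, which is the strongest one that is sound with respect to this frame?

KD45

Transitive (axiom 4): yes — every two-step S-path is closed by a direct edge.
Euclidean (axiom 5): yes — any two successors of a common world are S-related.
Serial (axiom D): yes — every world has a successor (e.g. a S a).
Reflexive (axiom T): no — e is not related to itself.
So F validates K, K4, K45, KD45; S5 would additionally require S to be reflexive. The strongest is KD45.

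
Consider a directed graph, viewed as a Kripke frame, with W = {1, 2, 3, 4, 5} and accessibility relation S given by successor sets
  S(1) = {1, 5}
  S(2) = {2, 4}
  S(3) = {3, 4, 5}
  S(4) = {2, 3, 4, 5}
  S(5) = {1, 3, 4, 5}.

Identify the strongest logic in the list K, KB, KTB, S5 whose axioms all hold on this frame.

KTB

Symmetric (axiom B): yes — every pair in S has its reverse in S.
Reflexive (axiom T): yes — every world is S-related to itself.
Euclidean (axiom 5): no — 4 S 2 and 4 S 3, but not 2 S 3.
So F validates K, KB, KTB; S5 would additionally require S to be Euclidean. The strongest is KTB.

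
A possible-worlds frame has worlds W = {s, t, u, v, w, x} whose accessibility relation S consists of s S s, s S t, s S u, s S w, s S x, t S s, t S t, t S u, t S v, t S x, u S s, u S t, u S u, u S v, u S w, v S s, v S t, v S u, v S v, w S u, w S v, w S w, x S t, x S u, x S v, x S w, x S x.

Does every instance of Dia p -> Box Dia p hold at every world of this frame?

No

The schema 5 characterises exactly the Euclidean frames.
Euclidean: no — s S t and s S w, but not t S w.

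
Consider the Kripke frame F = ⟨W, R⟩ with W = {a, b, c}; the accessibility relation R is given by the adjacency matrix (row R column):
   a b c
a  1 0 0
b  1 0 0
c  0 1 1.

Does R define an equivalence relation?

Reflexive: no — b is not related to itself.
Symmetric: no — b R a but not a R b.
Transitive: no — c R b and b R a, but not c R a.
So R is not an equivalence relation.

No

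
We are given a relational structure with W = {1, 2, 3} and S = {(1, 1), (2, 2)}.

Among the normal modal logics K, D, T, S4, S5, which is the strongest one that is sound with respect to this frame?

K

Serial (axiom D): no — 3 has no S-successor.
Reflexive (axiom T): no — 3 is not related to itself.
Transitive (axiom 4): yes — every two-step S-path is closed by a direct edge.
Euclidean (axiom 5): yes — any two successors of a common world are S-related.
So F validates K; D would additionally require S to be serial. The strongest is K.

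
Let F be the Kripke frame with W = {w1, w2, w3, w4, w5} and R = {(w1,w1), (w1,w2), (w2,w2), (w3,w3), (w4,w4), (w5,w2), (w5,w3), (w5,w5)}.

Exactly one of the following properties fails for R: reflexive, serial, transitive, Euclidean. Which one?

Euclidean

Reflexive: yes — every world is R-related to itself.
Serial: yes — every world has a successor (e.g. w1 R w1).
Transitive: yes — every two-step R-path is closed by a direct edge.
Euclidean: no — w5 R w2 and w5 R w3, but not w2 R w3.
Only Euclidean fails.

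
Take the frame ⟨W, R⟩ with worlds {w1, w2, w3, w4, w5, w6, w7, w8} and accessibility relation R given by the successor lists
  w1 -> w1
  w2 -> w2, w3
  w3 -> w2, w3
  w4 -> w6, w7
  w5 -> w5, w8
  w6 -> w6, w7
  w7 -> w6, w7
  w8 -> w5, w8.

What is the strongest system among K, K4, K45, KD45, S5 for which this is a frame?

Transitive (axiom 4): yes — every two-step R-path is closed by a direct edge.
Euclidean (axiom 5): yes — any two successors of a common world are R-related.
Serial (axiom D): yes — every world has a successor (e.g. w1 R w1).
Reflexive (axiom T): no — w4 is not related to itself.
So F validates K, K4, K45, KD45; S5 would additionally require R to be reflexive. The strongest is KD45.

KD45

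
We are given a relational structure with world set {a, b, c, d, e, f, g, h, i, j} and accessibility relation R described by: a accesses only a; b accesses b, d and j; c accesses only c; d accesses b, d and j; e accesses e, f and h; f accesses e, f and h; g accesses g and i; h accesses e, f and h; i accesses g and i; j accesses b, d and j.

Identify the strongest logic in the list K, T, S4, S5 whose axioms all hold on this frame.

Reflexive (axiom T): yes — every world is R-related to itself.
Transitive (axiom 4): yes — every two-step R-path is closed by a direct edge.
Euclidean (axiom 5): yes — any two successors of a common world are R-related.
So F validates K, T, S4, S5. The strongest is S5.

S5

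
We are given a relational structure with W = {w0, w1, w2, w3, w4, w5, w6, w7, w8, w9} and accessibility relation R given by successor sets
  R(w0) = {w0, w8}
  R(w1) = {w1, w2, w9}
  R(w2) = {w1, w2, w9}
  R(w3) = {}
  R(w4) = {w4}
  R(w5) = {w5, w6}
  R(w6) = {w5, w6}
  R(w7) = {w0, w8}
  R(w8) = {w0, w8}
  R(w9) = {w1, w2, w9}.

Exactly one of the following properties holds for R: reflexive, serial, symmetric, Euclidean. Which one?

Euclidean

Reflexive: no — w3 is not related to itself.
Serial: no — w3 has no R-successor.
Symmetric: no — w7 R w0 but not w0 R w7.
Euclidean: yes — any two successors of a common world are R-related.
Only Euclidean holds.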